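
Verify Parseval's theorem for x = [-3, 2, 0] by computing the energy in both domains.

Time domain:
Σ|x[n]|² = |-3|² + |2|² + |0|² = 13.0000

Frequency domain:
(1/3)Σ|X[k]|² = (1/3)(|-1|² + |-4.0000-1.7321i|² + |-4.0000+1.7321i|²) = (1/3)·39.0000 = 13.0000

Both sides agree, confirming Parseval's theorem.

Σ|x[n]|² = (1/N)Σ|X[k]|² = 13.0000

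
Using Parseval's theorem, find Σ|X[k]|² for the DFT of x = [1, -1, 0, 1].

Parseval: Σ|x[n]|² = (1/N)Σ|X[k]|², so Σ|X[k]|² = N·Σ|x[n]|² = 4·3.0000

Σ|X[k]|² = N·Σ|x[n]|² = 4·3.0000 = 12.0000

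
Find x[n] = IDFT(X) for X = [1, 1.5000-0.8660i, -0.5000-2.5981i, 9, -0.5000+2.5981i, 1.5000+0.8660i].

x[n] = (1/6) Σ(k=0 to 5) X[k] · e^(2πikn/6)

Computing each x[n]:
x[0] = 2
x[1] = 0
x[2] = 1
x[3] = -2
x[4] = 2
x[5] = -2

x = [2, 0, 1, -2, 2, -2]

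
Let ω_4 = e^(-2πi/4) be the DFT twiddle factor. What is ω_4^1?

ω_4^1 = e^(-2πi·1/4)
= cos(-2π·1/4) + i·sin(-2π·1/4)
= cos(-2π/4) + i·sin(-2π/4)

ω_4^1 = cos(-2π/4) + i·sin(-2π/4) = -1i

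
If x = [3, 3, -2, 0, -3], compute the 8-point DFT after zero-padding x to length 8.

Original 5-point DFT: [1, 4.6180-4.5308i, 2.3820-5.4288i, 2.3820+5.4288i, 4.6180+4.5308i]
Zero-padded 8-point DFT provides frequency interpolation.

DFT_8([x, 0, ...]) = [1, 8.1213-0.1213i, 2-3i, 3.8787-4.1213i, -5, 3.8787+4.1213i, 2+3i, 8.1213+0.1213i]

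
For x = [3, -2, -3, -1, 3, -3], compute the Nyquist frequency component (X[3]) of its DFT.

X[3] = Σ(n=0 to 5) x[n] · ω_6^(3n) where ω_6 = e^(-2πi/6)
= (3)·ω_6^0 + (-2)·ω_6^3 + (-3)·ω_6^6 + (-1)·ω_6^9 + (3)·ω_6^12 + (-3)·ω_6^15

X[3] = 9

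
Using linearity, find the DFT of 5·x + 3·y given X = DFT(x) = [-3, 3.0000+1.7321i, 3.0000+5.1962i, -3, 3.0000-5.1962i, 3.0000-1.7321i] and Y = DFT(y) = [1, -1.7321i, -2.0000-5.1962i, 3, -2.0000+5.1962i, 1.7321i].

By linearity: DFT(5x + 3y) = 5·DFT(x) + 3·DFT(y)
= 5·[-3, 3.0000+1.7321i, 3.0000+5.1962i, -3, 3.0000-5.1962i, 3.0000-1.7321i] + 3·[1, -1.7321i, -2.0000-5.1962i, 3, -2.0000+5.1962i, 1.7321i]

Computing element-wise:
Z[0] = 5·(-3) + 3·(1) = -12
Z[1] = 5·(3.0000+1.7321i) + 3·(-1.7321i) = 15.0000+3.4642i
Z[2] = 5·(3.0000+5.1962i) + 3·(-2.0000-5.1962i) = 9.0000+10.3924i
Z[3] = 5·(-3) + 3·(3) = -6
Z[4] = 5·(3.0000-5.1962i) + 3·(-2.0000+5.1962i) = 9.0000-10.3924i
Z[5] = 5·(3.0000-1.7321i) + 3·(1.7321i) = 15.0000-3.4642i

DFT(5x + 3y) = 5·X + 3·Y = [-12, 15.0000+3.4642i, 9.0000+10.3924i, -6, 9.0000-10.3924i, 15.0000-3.4642i]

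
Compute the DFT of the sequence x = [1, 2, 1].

X[k] = Σ(n=0 to 2) x[n] · ω_3^(nk)
where ω_3 = e^(-2πi/3)

Computing each X[k]:
X[0] = 4
X[1] = -0.5000-0.8660i
X[2] = -0.5000+0.8660i

X = [4, -0.5000-0.8660i, -0.5000+0.8660i]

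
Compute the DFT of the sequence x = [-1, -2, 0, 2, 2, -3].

X[k] = Σ(n=0 to 5) x[n] · ω_6^(nk)
where ω_6 = e^(-2πi/6)

Computing each X[k]:
X[0] = -2
X[1] = -6.5000+0.8660i
X[2] = 2.5000-2.5981i
X[3] = 4
X[4] = 2.5000+2.5981i
X[5] = -6.5000-0.8660i

X = [-2, -6.5000+0.8660i, 2.5000-2.5981i, 4, 2.5000+2.5981i, -6.5000-0.8660i]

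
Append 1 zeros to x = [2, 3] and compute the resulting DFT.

Original 2-point DFT: [5, -1]
Zero-padded 3-point DFT provides frequency interpolation.

DFT_3([x, 0, ...]) = [5, 0.5000-2.5981i, 0.5000+2.5981i]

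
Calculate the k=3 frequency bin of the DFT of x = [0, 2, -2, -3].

X[3] = Σ(n=0 to 3) x[n] · ω_4^(3n) where ω_4 = e^(-2πi/4)
= (0)·ω_4^0 + (2)·ω_4^3 + (-2)·ω_4^6 + (-3)·ω_4^9

X[3] = 2+5i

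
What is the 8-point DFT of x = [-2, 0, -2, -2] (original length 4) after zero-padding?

Original 4-point DFT: [-6, -2i, -2, 2i]
Zero-padded 8-point DFT provides frequency interpolation.

DFT_8([x, 0, ...]) = [-6, -0.5858+3.4142i, -2i, -3.4142-0.5858i, -2, -3.4142+0.5858i, 2i, -0.5858-3.4142i]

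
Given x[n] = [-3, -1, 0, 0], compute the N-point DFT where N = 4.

X[k] = Σ(n=0 to 3) x[n] · ω_4^(nk)
where ω_4 = e^(-2πi/4)

Computing each X[k]:
X[0] = -4
X[1] = -3+1i
X[2] = -2
X[3] = -3-1i

X = [-4, -3+1i, -2, -3-1i]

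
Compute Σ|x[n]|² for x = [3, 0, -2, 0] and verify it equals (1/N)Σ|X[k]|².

Time domain:
Σ|x[n]|² = |3|² + |0|² + |-2|² + |0|² = 13.0000

Frequency domain:
(1/4)Σ|X[k]|² = (1/4)(|1|² + |5|² + |1|² + |5|²) = (1/4)·52.0000 = 13.0000

Both sides agree, confirming Parseval's theorem.

Σ|x[n]|² = (1/N)Σ|X[k]|² = 13.0000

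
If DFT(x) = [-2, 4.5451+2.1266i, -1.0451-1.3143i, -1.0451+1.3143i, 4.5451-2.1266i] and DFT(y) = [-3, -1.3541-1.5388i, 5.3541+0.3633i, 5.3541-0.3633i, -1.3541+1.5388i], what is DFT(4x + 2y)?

By linearity: DFT(4x + 2y) = 4·DFT(x) + 2·DFT(y)
= 4·[-2, 4.5451+2.1266i, -1.0451-1.3143i, -1.0451+1.3143i, 4.5451-2.1266i] + 2·[-3, -1.3541-1.5388i, 5.3541+0.3633i, 5.3541-0.3633i, -1.3541+1.5388i]

Computing element-wise:
Z[0] = 4·(-2) + 2·(-3) = -14
Z[1] = 4·(4.5451+2.1266i) + 2·(-1.3541-1.5388i) = 15.4722+5.4288i
Z[2] = 4·(-1.0451-1.3143i) + 2·(5.3541+0.3633i) = 6.5278-4.5306i
Z[3] = 4·(-1.0451+1.3143i) + 2·(5.3541-0.3633i) = 6.5278+4.5306i
Z[4] = 4·(4.5451-2.1266i) + 2·(-1.3541+1.5388i) = 15.4722-5.4288i

DFT(4x + 2y) = 4·X + 2·Y = [-14, 15.4722+5.4288i, 6.5278-4.5306i, 6.5278+4.5306i, 15.4722-5.4288i]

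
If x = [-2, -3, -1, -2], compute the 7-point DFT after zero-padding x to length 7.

Original 4-point DFT: [-8, -1+1i, 2, -1-1i]
Zero-padded 7-point DFT provides frequency interpolation.

DFT_7([x, 0, ...]) = [-8, -1.8460+4.1882i, -1.6784+0.9272i, 0.5245+2.4697i, 0.5245-2.4697i, -1.6784-0.9272i, -1.8460-4.1882i]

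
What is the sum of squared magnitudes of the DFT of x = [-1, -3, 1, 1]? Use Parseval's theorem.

Parseval: Σ|x[n]|² = (1/N)Σ|X[k]|², so Σ|X[k]|² = N·Σ|x[n]|² = 4·12.0000

Σ|X[k]|² = N·Σ|x[n]|² = 4·12.0000 = 48.0000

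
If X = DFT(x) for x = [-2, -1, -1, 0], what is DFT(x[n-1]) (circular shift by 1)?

Time shift by 1: X_shifted[k] = ω_4^(1k) · X[k]
Shifted x = [0, -2, -1, -1]

DFT(x[n-1]) = [-4, 1+1i, 2, 1-1i]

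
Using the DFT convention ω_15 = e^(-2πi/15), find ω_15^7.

ω_15^7 = e^(-2πi·7/15)
= cos(-2π·7/15) + i·sin(-2π·7/15)
= cos(-14π/15) + i·sin(-14π/15)

ω_15^7 = cos(-14π/15) + i·sin(-14π/15) = -0.9781-0.2079i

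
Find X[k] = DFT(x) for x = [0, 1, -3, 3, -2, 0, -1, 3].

X[k] = Σ(n=0 to 7) x[n] · ω_8^(nk)
where ω_8 = e^(-2πi/8)

Computing each X[k]:
X[0] = 1
X[1] = 2.7071+1.2929i
X[2] = 2+5i
X[3] = 1.2929-2.7071i
X[4] = -13
X[5] = 1.2929+2.7071i
X[6] = 2-5i
X[7] = 2.7071-1.2929i

X = [1, 2.7071+1.2929i, 2+5i, 1.2929-2.7071i, -13, 1.2929+2.7071i, 2-5i, 2.7071-1.2929i]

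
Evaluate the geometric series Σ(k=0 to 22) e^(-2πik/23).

Sum of all nth roots of unity equals 0 for n > 1 (geometric series with r ≠ 1).

0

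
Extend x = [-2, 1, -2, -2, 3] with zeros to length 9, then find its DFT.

Original 5-point DFT: [-2, 2.4721+1.9021i, -6.4721+1.1756i, -6.4721-1.1756i, 2.4721-1.9021i]
Zero-padded 9-point DFT provides frequency interpolation.

DFT_9([x, 0, ...]) = [-2, -3.4003+2.0328i, 3.3512-0.1045i, -5.0000-5.1962i, -2.9508+3.0589i, -2.9508-3.0589i, -5.0000+5.1962i, 3.3512+0.1045i, -3.4003-2.0328i]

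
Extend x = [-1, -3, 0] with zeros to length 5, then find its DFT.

Original 3-point DFT: [-4, 0.5000+2.5981i, 0.5000-2.5981i]
Zero-padded 5-point DFT provides frequency interpolation.

DFT_5([x, 0, ...]) = [-4, -1.9271+2.8532i, 1.4271+1.7634i, 1.4271-1.7634i, -1.9271-2.8532i]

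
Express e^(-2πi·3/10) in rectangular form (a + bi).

ω_10^3 = e^(-2πi·3/10)
= cos(-2π·3/10) + i·sin(-2π·3/10)
= cos(-6π/10) + i·sin(-6π/10)

ω_10^3 = cos(-6π/10) + i·sin(-6π/10) = -0.3090-0.9511i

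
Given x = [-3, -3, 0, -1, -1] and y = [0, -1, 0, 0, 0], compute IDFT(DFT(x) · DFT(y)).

(x ⊛ y)[n] = Σ(m=0 to 4) x[m] · y[(n-m) mod 5]

Computing each output sample:
(x ⊛ y)[0] = 1
(x ⊛ y)[1] = 3
(x ⊛ y)[2] = 3
(x ⊛ y)[3] = 0
(x ⊛ y)[4] = 1

x ⊛ y = [1, 3, 3, 0, 1]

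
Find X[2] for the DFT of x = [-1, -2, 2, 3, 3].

X[2] = Σ(n=0 to 4) x[n] · ω_5^(2n) where ω_5 = e^(-2πi/5)
= (-1)·ω_5^0 + (-2)·ω_5^2 + (2)·ω_5^4 + (3)·ω_5^6 + (3)·ω_5^8

X[2] = -0.2639+1.9879i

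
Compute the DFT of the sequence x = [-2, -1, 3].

X[k] = Σ(n=0 to 2) x[n] · ω_3^(nk)
where ω_3 = e^(-2πi/3)

Computing each X[k]:
X[0] = 0
X[1] = -3.0000+3.4641i
X[2] = -3.0000-3.4641i

X = [0, -3.0000+3.4641i, -3.0000-3.4641i]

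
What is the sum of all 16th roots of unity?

Sum of all nth roots of unity equals 0 for n > 1 (geometric series with r ≠ 1).

0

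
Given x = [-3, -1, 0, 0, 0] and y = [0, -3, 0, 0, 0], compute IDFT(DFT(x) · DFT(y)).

(x ⊛ y)[n] = Σ(m=0 to 4) x[m] · y[(n-m) mod 5]

Computing each output sample:
(x ⊛ y)[0] = 0
(x ⊛ y)[1] = 9
(x ⊛ y)[2] = 3
(x ⊛ y)[3] = 0
(x ⊛ y)[4] = 0

x ⊛ y = [0, 9, 3, 0, 0]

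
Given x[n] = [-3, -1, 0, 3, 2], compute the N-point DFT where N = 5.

X[k] = Σ(n=0 to 4) x[n] · ω_5^(nk)
where ω_5 = e^(-2πi/5)

Computing each X[k]:
X[0] = 1
X[1] = -5.1180+4.6165i
X[2] = -2.8820-1.0898i
X[3] = -2.8820+1.0898i
X[4] = -5.1180-4.6165i

X = [1, -5.1180+4.6165i, -2.8820-1.0898i, -2.8820+1.0898i, -5.1180-4.6165i]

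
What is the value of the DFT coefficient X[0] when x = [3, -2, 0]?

X[0] = Σ(n=0 to 2) x[n] · ω_3^0 = Σ x[n]
= (3) + (-2) + (0)

X[0] = 1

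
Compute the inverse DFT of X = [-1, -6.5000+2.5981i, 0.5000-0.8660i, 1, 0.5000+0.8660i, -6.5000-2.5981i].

x[n] = (1/6) Σ(k=0 to 5) X[k] · e^(2πikn/6)

Computing each x[n]:
x[0] = -2
x[1] = -2
x[2] = 0
x[3] = 2
x[4] = 2
x[5] = -1

x = [-2, -2, 0, 2, 2, -1]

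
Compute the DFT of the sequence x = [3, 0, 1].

X[k] = Σ(n=0 to 2) x[n] · ω_3^(nk)
where ω_3 = e^(-2πi/3)

Computing each X[k]:
X[0] = 4
X[1] = 2.5000+0.8660i
X[2] = 2.5000-0.8660i

X = [4, 2.5000+0.8660i, 2.5000-0.8660i]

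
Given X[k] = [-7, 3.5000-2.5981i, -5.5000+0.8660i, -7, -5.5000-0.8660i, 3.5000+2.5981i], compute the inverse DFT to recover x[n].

x[n] = (1/6) Σ(k=0 to 5) X[k] · e^(2πikn/6)

Computing each x[n]:
x[0] = -3
x[1] = 2
x[2] = -1
x[3] = -3
x[4] = -3
x[5] = 1

x = [-3, 2, -1, -3, -3, 1]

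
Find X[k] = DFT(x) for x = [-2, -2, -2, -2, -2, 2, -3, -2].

X[k] = Σ(n=0 to 7) x[n] · ω_8^(nk)
where ω_8 = e^(-2πi/8)

Computing each X[k]:
X[0] = -13
X[1] = -2.8284+1.8284i
X[2] = 1-4i
X[3] = 2.8284+3.8284i
X[4] = -5
X[5] = 2.8284-3.8284i
X[6] = 1+4i
X[7] = -2.8284-1.8284i

X = [-13, -2.8284+1.8284i, 1-4i, 2.8284+3.8284i, -5, 2.8284-3.8284i, 1+4i, -2.8284-1.8284i]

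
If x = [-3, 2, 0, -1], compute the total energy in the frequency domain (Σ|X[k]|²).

Parseval: Σ|x[n]|² = (1/N)Σ|X[k]|², so Σ|X[k]|² = N·Σ|x[n]|² = 4·14.0000

Σ|X[k]|² = N·Σ|x[n]|² = 4·14.0000 = 56.0000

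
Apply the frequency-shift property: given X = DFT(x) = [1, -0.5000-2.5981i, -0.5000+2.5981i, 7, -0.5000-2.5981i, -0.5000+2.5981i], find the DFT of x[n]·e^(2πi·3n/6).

Modulation property: DFT(ω_6^(-3n)·x[n]) = X[(k-3) mod 6], so circularly shift X by 3 positions.

X[k-3] = [7, -0.5000-2.5981i, -0.5000+2.5981i, 1, -0.5000-2.5981i, -0.5000+2.5981i]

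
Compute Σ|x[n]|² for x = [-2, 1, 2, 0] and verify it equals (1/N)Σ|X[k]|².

Time domain:
Σ|x[n]|² = |-2|² + |1|² + |2|² + |0|² = 9.0000

Frequency domain:
(1/4)Σ|X[k]|² = (1/4)(|1|² + |-4-1i|² + |-1|² + |-4+1i|²) = (1/4)·36.0000 = 9.0000

Both sides agree, confirming Parseval's theorem.

Σ|x[n]|² = (1/N)Σ|X[k]|² = 9.0000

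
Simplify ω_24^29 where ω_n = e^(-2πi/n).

Since ω_24^24 = 1, powers reduce modulo 24.
29 mod 24 = 5
So ω_24^29 = ω_24^5 = e^(-2πi·5/24)

ω_24^29 = ω_24^5 = 0.2588-0.9659i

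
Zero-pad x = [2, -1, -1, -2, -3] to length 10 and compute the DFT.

Original 5-point DFT: [-5, 3.1910-2.4899i, 4.3090-0.2245i, 4.3090+0.2245i, 3.1910+2.4899i]
Zero-padded 10-point DFT provides frequency interpolation.

DFT_10([x, 0, ...]) = [-5, 3.9271+5.2043i, 3.1910-2.4899i, 0.5729+2.0409i, 4.3090-0.2245i, 1, 4.3090+0.2245i, 0.5729-2.0409i, 3.1910+2.4899i, 3.9271-5.2043i]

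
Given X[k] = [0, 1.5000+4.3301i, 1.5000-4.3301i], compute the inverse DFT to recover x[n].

x[n] = (1/3) Σ(k=0 to 2) X[k] · e^(2πikn/3)

Computing each x[n]:
x[0] = 1
x[1] = -3
x[2] = 2

x = [1, -3, 2]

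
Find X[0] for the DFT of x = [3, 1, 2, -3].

X[0] = Σ(n=0 to 3) x[n] · ω_4^0 = Σ x[n]
= (3) + (1) + (2) + (-3)

X[0] = 3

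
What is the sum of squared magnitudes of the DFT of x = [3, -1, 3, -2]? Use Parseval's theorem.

Parseval: Σ|x[n]|² = (1/N)Σ|X[k]|², so Σ|X[k]|² = N·Σ|x[n]|² = 4·23.0000

Σ|X[k]|² = N·Σ|x[n]|² = 4·23.0000 = 92.0000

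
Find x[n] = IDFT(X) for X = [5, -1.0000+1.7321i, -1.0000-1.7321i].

x[n] = (1/3) Σ(k=0 to 2) X[k] · e^(2πikn/3)

Computing each x[n]:
x[0] = 1
x[1] = 1
x[2] = 3

x = [1, 1, 3]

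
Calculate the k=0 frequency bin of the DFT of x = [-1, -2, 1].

X[0] = Σ(n=0 to 2) x[n] · ω_3^0 = Σ x[n]
= (-1) + (-2) + (1)

X[0] = -2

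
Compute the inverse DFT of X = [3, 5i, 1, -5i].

x[n] = (1/4) Σ(k=0 to 3) X[k] · e^(2πikn/4)

Computing each x[n]:
x[0] = 1
x[1] = -2
x[2] = 1
x[3] = 3

x = [1, -2, 1, 3]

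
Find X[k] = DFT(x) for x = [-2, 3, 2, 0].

X[k] = Σ(n=0 to 3) x[n] · ω_4^(nk)
where ω_4 = e^(-2πi/4)

Computing each X[k]:
X[0] = 3
X[1] = -4-3i
X[2] = -3
X[3] = -4+3i

X = [3, -4-3i, -3, -4+3i]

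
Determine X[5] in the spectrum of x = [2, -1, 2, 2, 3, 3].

X[5] = Σ(n=0 to 5) x[n] · ω_6^(5n) where ω_6 = e^(-2πi/6)
= (2)·ω_6^0 + (-1)·ω_6^5 + (2)·ω_6^10 + (2)·ω_6^15 + (3)·ω_6^20 + (3)·ω_6^25

X[5] = -1.5000-4.3301i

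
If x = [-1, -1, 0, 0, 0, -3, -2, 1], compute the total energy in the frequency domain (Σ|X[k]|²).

Parseval: Σ|x[n]|² = (1/N)Σ|X[k]|², so Σ|X[k]|² = N·Σ|x[n]|² = 8·16.0000

Σ|X[k]|² = N·Σ|x[n]|² = 8·16.0000 = 128.0000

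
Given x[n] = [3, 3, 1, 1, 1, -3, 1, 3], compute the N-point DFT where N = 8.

X[k] = Σ(n=0 to 7) x[n] · ω_8^(nk)
where ω_8 = e^(-2πi/8)

Computing each X[k]:
X[0] = 10
X[1] = 7.6569-2.8284i
X[2] = 2+4i
X[3] = -3.6569-2.8284i
X[4] = 2
X[5] = -3.6569+2.8284i
X[6] = 2-4i
X[7] = 7.6569+2.8284i

X = [10, 7.6569-2.8284i, 2+4i, -3.6569-2.8284i, 2, -3.6569+2.8284i, 2-4i, 7.6569+2.8284i]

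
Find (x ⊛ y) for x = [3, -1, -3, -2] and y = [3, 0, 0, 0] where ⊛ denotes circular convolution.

(x ⊛ y)[n] = Σ(m=0 to 3) x[m] · y[(n-m) mod 4]

Computing each output sample:
(x ⊛ y)[0] = 9
(x ⊛ y)[1] = -3
(x ⊛ y)[2] = -9
(x ⊛ y)[3] = -6

x ⊛ y = [9, -3, -9, -6]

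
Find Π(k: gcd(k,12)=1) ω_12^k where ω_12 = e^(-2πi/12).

The primitive 12th roots of unity are ω_12^k for k coprime to 12: k ∈ {1, 5, 7, 11}
Their product equals the constant term of the cyclotomic polynomial Φ_12(x) up to sign.
For n ≥ 3, the product of all primitive nth roots of unity is 1. (For n=1 it is 1; for n=2 it is -1.)

1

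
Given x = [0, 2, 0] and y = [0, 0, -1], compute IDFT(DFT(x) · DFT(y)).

(x ⊛ y)[n] = Σ(m=0 to 2) x[m] · y[(n-m) mod 3]

Computing each output sample:
(x ⊛ y)[0] = -2
(x ⊛ y)[1] = 0
(x ⊛ y)[2] = 0

x ⊛ y = [-2, 0, 0]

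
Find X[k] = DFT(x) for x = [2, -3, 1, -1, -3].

X[k] = Σ(n=0 to 4) x[n] · ω_5^(nk)
where ω_5 = e^(-2πi/5)

Computing each X[k]:
X[0] = -4
X[1] = 0.1459-1.1756i
X[2] = 6.8541+1.9021i
X[3] = 6.8541-1.9021i
X[4] = 0.1459+1.1756i

X = [-4, 0.1459-1.1756i, 6.8541+1.9021i, 6.8541-1.9021i, 0.1459+1.1756i]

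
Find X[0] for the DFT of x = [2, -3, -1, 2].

X[0] = Σ(n=0 to 3) x[n] · ω_4^0 = Σ x[n]
= (2) + (-3) + (-1) + (2)

X[0] = 0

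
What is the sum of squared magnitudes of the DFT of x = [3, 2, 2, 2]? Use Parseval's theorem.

Parseval: Σ|x[n]|² = (1/N)Σ|X[k]|², so Σ|X[k]|² = N·Σ|x[n]|² = 4·21.0000

Σ|X[k]|² = N·Σ|x[n]|² = 4·21.0000 = 84.0000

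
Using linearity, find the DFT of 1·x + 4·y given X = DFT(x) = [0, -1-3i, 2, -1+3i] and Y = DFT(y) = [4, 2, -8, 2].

By linearity: DFT(1x + 4y) = 1·DFT(x) + 4·DFT(y)
= 1·[0, -1-3i, 2, -1+3i] + 4·[4, 2, -8, 2]

Computing element-wise:
Z[0] = 1·(0) + 4·(4) = 16
Z[1] = 1·(-1-3i) + 4·(2) = 7-3i
Z[2] = 1·(2) + 4·(-8) = -30
Z[3] = 1·(-1+3i) + 4·(2) = 7+3i

DFT(1x + 4y) = 1·X + 4·Y = [16, 7-3i, -30, 7+3i]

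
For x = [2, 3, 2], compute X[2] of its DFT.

X[2] = Σ(n=0 to 2) x[n] · ω_3^(2n) where ω_3 = e^(-2πi/3)
= (2)·ω_3^0 + (3)·ω_3^2 + (2)·ω_3^4

X[2] = -0.5000+0.8660i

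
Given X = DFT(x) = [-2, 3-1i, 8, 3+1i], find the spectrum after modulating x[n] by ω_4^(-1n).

Modulation property: DFT(ω_4^(-1n)·x[n]) = X[(k-1) mod 4], so circularly shift X by 1 positions.

X[k-1] = [3+1i, -2, 3-1i, 8]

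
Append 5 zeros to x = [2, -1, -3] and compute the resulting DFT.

Original 3-point DFT: [-2, 4.0000-1.7321i, 4.0000+1.7321i]
Zero-padded 8-point DFT provides frequency interpolation.

DFT_8([x, 0, ...]) = [-2, 1.2929+3.7071i, 5+1i, 2.7071-2.2929i, 0, 2.7071+2.2929i, 5-1i, 1.2929-3.7071i]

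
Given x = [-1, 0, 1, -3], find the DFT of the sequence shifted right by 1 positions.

Time shift by 1: X_shifted[k] = ω_4^(1k) · X[k]
Shifted x = [-3, -1, 0, 1]

DFT(x[n-1]) = [-3, -3+2i, -3, -3-2i]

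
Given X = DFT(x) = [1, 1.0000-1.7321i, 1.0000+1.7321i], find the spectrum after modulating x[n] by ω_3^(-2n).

Modulation property: DFT(ω_3^(-2n)·x[n]) = X[(k-2) mod 3], so circularly shift X by 2 positions.

X[k-2] = [1.0000-1.7321i, 1.0000+1.7321i, 1]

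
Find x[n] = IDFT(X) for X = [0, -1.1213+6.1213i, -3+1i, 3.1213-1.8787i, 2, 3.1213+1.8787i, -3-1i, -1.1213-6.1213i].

x[n] = (1/8) Σ(k=0 to 7) X[k] · e^(2πikn/8)

Computing each x[n]:
x[0] = 0
x[1] = -2
x[2] = -1
x[3] = 0
x[4] = -1
x[5] = 1
x[6] = 3
x[7] = 0

x = [0, -2, -1, 0, -1, 1, 3, 0]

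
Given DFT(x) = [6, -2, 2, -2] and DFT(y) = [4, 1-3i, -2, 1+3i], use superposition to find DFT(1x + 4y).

By linearity: DFT(1x + 4y) = 1·DFT(x) + 4·DFT(y)
= 1·[6, -2, 2, -2] + 4·[4, 1-3i, -2, 1+3i]

Computing element-wise:
Z[0] = 1·(6) + 4·(4) = 22
Z[1] = 1·(-2) + 4·(1-3i) = 2-12i
Z[2] = 1·(2) + 4·(-2) = -6
Z[3] = 1·(-2) + 4·(1+3i) = 2+12i

DFT(1x + 4y) = 1·X + 4·Y = [22, 2-12i, -6, 2+12i]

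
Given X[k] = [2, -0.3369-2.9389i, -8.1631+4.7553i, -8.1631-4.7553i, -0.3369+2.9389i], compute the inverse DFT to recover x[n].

x[n] = (1/5) Σ(k=0 to 4) X[k] · e^(2πikn/5)

Computing each x[n]:
x[0] = -3
x[1] = 3
x[2] = 2
x[3] = -3
x[4] = 3

x = [-3, 3, 2, -3, 3]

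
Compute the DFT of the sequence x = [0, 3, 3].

X[k] = Σ(n=0 to 2) x[n] · ω_3^(nk)
where ω_3 = e^(-2πi/3)

Computing each X[k]:
X[0] = 6
X[1] = -3
X[2] = -3

X = [6, -3, -3]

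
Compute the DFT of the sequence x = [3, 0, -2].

X[k] = Σ(n=0 to 2) x[n] · ω_3^(nk)
where ω_3 = e^(-2πi/3)

Computing each X[k]:
X[0] = 1
X[1] = 4.0000-1.7321i
X[2] = 4.0000+1.7321i

X = [1, 4.0000-1.7321i, 4.0000+1.7321i]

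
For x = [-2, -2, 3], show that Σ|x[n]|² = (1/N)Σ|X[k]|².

Time domain:
Σ|x[n]|² = |-2|² + |-2|² + |3|² = 17.0000

Frequency domain:
(1/3)Σ|X[k]|² = (1/3)(|-1|² + |-2.5000+4.3301i|² + |-2.5000-4.3301i|²) = (1/3)·51.0000 = 17.0000

Both sides agree, confirming Parseval's theorem.

Σ|x[n]|² = (1/N)Σ|X[k]|² = 17.0000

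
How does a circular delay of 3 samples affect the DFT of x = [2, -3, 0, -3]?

Time shift by 3: X_shifted[k] = ω_4^(3k) · X[k]
Shifted x = [-3, 0, -3, 2]

DFT(x[n-3]) = [-4, 2i, -8, -2i]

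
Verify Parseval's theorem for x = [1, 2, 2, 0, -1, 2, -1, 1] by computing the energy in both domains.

Time domain:
Σ|x[n]|² = |1|² + |2|² + |2|² + |0|² + |-1|² + |2|² + |-1|² + |1|² = 16.0000

Frequency domain:
(1/8)Σ|X[k]|² = (1/8)(|6|² + |2.7071-2.2929i|² + |-1-3i|² + |1.2929+3.7071i|² + |-4|² + |1.2929-3.7071i|² + |-1+3i|² + |2.7071+2.2929i|²) = (1/8)·128.0000 = 16.0000

Both sides agree, confirming Parseval's theorem.

Σ|x[n]|² = (1/N)Σ|X[k]|² = 16.0000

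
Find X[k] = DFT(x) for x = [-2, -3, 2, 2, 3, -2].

X[k] = Σ(n=0 to 5) x[n] · ω_6^(nk)
where ω_6 = e^(-2πi/6)

Computing each X[k]:
X[0] = 0
X[1] = -9.0000+1.7321i
X[2] = 0
X[3] = 6
X[4] = 0
X[5] = -9.0000-1.7321i

X = [0, -9.0000+1.7321i, 0, 6, 0, -9.0000-1.7321i]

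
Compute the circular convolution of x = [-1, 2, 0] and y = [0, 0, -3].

(x ⊛ y)[n] = Σ(m=0 to 2) x[m] · y[(n-m) mod 3]

Computing each output sample:
(x ⊛ y)[0] = -6
(x ⊛ y)[1] = 0
(x ⊛ y)[2] = 3

x ⊛ y = [-6, 0, 3]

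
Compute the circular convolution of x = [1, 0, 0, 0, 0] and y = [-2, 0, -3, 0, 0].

(x ⊛ y)[n] = Σ(m=0 to 4) x[m] · y[(n-m) mod 5]

Computing each output sample:
(x ⊛ y)[0] = -2
(x ⊛ y)[1] = 0
(x ⊛ y)[2] = -3
(x ⊛ y)[3] = 0
(x ⊛ y)[4] = 0

x ⊛ y = [-2, 0, -3, 0, 0]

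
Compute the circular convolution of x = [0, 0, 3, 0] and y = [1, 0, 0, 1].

(x ⊛ y)[n] = Σ(m=0 to 3) x[m] · y[(n-m) mod 4]

Computing each output sample:
(x ⊛ y)[0] = 0
(x ⊛ y)[1] = 3
(x ⊛ y)[2] = 3
(x ⊛ y)[3] = 0

x ⊛ y = [0, 3, 3, 0]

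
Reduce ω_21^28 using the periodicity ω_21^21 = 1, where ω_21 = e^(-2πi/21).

Since ω_21^21 = 1, powers reduce modulo 21.
28 mod 21 = 7
So ω_21^28 = ω_21^7 = e^(-2πi·7/21)

ω_21^28 = ω_21^7 = -0.5000-0.8660i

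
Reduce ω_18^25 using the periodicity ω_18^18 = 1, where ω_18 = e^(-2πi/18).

Since ω_18^18 = 1, powers reduce modulo 18.
25 mod 18 = 7
So ω_18^25 = ω_18^7 = e^(-2πi·7/18)

ω_18^25 = ω_18^7 = -0.7660-0.6428i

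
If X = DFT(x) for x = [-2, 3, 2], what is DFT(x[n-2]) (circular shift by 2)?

Time shift by 2: X_shifted[k] = ω_3^(2k) · X[k]
Shifted x = [3, 2, -2]

DFT(x[n-2]) = [3, 3.0000-3.4641i, 3.0000+3.4641i]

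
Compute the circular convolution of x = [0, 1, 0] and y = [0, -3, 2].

(x ⊛ y)[n] = Σ(m=0 to 2) x[m] · y[(n-m) mod 3]

Computing each output sample:
(x ⊛ y)[0] = 2
(x ⊛ y)[1] = 0
(x ⊛ y)[2] = -3

x ⊛ y = [2, 0, -3]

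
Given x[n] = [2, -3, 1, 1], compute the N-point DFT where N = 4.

X[k] = Σ(n=0 to 3) x[n] · ω_4^(nk)
where ω_4 = e^(-2πi/4)

Computing each X[k]:
X[0] = 1
X[1] = 1+4i
X[2] = 5
X[3] = 1-4i

X = [1, 1+4i, 5, 1-4i]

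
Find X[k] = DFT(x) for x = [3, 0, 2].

X[k] = Σ(n=0 to 2) x[n] · ω_3^(nk)
where ω_3 = e^(-2πi/3)

Computing each X[k]:
X[0] = 5
X[1] = 2.0000+1.7321i
X[2] = 2.0000-1.7321i

X = [5, 2.0000+1.7321i, 2.0000-1.7321i]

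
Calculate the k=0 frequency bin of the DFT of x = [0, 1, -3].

X[0] = Σ(n=0 to 2) x[n] · ω_3^0 = Σ x[n]
= (0) + (1) + (-3)

X[0] = -2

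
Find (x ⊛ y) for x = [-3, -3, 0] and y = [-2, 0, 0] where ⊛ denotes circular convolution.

(x ⊛ y)[n] = Σ(m=0 to 2) x[m] · y[(n-m) mod 3]

Computing each output sample:
(x ⊛ y)[0] = 6
(x ⊛ y)[1] = 6
(x ⊛ y)[2] = 0

x ⊛ y = [6, 6, 0]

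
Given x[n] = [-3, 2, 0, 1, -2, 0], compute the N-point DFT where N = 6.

X[k] = Σ(n=0 to 5) x[n] · ω_6^(nk)
where ω_6 = e^(-2πi/6)

Computing each X[k]:
X[0] = -2
X[1] = -2.0000-3.4641i
X[2] = -2
X[3] = -8
X[4] = -2
X[5] = -2.0000+3.4641i

X = [-2, -2.0000-3.4641i, -2, -8, -2, -2.0000+3.4641i]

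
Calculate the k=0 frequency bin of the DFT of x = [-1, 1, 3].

X[0] = Σ(n=0 to 2) x[n] · ω_3^0 = Σ x[n]
= (-1) + (1) + (3)

X[0] = 3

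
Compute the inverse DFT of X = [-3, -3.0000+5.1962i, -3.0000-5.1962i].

x[n] = (1/3) Σ(k=0 to 2) X[k] · e^(2πikn/3)

Computing each x[n]:
x[0] = -3
x[1] = -3
x[2] = 3

x = [-3, -3, 3]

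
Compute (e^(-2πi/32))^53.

Since ω_32^32 = 1, powers reduce modulo 32.
53 mod 32 = 21
So ω_32^53 = ω_32^21 = e^(-2πi·21/32)

ω_32^53 = ω_32^21 = -0.5556+0.8315i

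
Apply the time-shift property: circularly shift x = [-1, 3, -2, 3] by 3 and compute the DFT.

Time shift by 3: X_shifted[k] = ω_4^(3k) · X[k]
Shifted x = [3, -2, 3, -1]

DFT(x[n-3]) = [3, 1i, 9, -1i]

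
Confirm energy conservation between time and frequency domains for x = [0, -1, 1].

Time domain:
Σ|x[n]|² = |0|² + |-1|² + |1|² = 2.0000

Frequency domain:
(1/3)Σ|X[k]|² = (1/3)(|0|² + |1.7321i|² + |-1.7321i|²) = (1/3)·6.0000 = 2.0000

Both sides agree, confirming Parseval's theorem.

Σ|x[n]|² = (1/N)Σ|X[k]|² = 2.0000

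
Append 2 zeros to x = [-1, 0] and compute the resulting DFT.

Original 2-point DFT: [-1, -1]
Zero-padded 4-point DFT provides frequency interpolation.

DFT_4([x, 0, ...]) = [-1, -1, -1, -1]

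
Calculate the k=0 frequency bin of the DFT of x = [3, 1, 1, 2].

X[0] = Σ(n=0 to 3) x[n] · ω_4^0 = Σ x[n]
= (3) + (1) + (1) + (2)

X[0] = 7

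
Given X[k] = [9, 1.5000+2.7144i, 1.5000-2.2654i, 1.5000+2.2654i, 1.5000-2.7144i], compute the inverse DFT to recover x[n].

x[n] = (1/5) Σ(k=0 to 4) X[k] · e^(2πikn/5)

Computing each x[n]:
x[0] = 3
x[1] = 1
x[2] = 0
x[3] = 3
x[4] = 2

x = [3, 1, 0, 3, 2]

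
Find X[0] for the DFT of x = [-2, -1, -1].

X[0] = Σ(n=0 to 2) x[n] · ω_3^0 = Σ x[n]
= (-2) + (-1) + (-1)

X[0] = -4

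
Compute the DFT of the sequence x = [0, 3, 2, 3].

X[k] = Σ(n=0 to 3) x[n] · ω_4^(nk)
where ω_4 = e^(-2πi/4)

Computing each X[k]:
X[0] = 8
X[1] = -2
X[2] = -4
X[3] = -2

X = [8, -2, -4, -2]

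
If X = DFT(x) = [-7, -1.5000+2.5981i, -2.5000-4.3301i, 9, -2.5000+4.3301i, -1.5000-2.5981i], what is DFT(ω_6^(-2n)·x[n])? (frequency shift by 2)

Modulation property: DFT(ω_6^(-2n)·x[n]) = X[(k-2) mod 6], so circularly shift X by 2 positions.

X[k-2] = [-2.5000+4.3301i, -1.5000-2.5981i, -7, -1.5000+2.5981i, -2.5000-4.3301i, 9]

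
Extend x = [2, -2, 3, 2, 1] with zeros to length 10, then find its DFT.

Original 5-point DFT: [6, -2.3541+2.2654i, 4.3541+2.7144i, 4.3541-2.7144i, -2.3541-2.2654i]
Zero-padded 10-point DFT provides frequency interpolation.

DFT_10([x, 0, ...]) = [6, -0.1180-4.1675i, -2.3541+2.2654i, 2.1180+3.8900i, 4.3541+2.7144i, 6, 4.3541-2.7144i, 2.1180-3.8900i, -2.3541-2.2654i, -0.1180+4.1675i]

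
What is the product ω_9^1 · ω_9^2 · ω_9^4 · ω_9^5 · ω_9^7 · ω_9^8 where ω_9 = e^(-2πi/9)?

The primitive 9th roots of unity are ω_9^k for k coprime to 9: k ∈ {1, 2, 4, 5, 7, 8}
Their product equals the constant term of the cyclotomic polynomial Φ_9(x) up to sign.
For n ≥ 3, the product of all primitive nth roots of unity is 1. (For n=1 it is 1; for n=2 it is -1.)

1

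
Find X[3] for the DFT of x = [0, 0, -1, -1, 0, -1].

X[3] = Σ(n=0 to 5) x[n] · ω_6^(3n) where ω_6 = e^(-2πi/6)
= (0)·ω_6^0 + (0)·ω_6^3 + (-1)·ω_6^6 + (-1)·ω_6^9 + (0)·ω_6^12 + (-1)·ω_6^15

X[3] = 1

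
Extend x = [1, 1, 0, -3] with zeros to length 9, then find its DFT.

Original 4-point DFT: [-1, 1-4i, 3, 1+4i]
Zero-padded 9-point DFT provides frequency interpolation.

DFT_9([x, 0, ...]) = [-1, 3.2660+1.9553i, 2.6736-3.5829i, -2.5000-0.8660i, 1.5603+2.2561i, 1.5603-2.2561i, -2.5000+0.8660i, 2.6736+3.5829i, 3.2660-1.9553i]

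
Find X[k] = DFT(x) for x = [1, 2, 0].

X[k] = Σ(n=0 to 2) x[n] · ω_3^(nk)
where ω_3 = e^(-2πi/3)

Computing each X[k]:
X[0] = 3
X[1] = -1.7321i
X[2] = 1.7321i

X = [3, -1.7321i, 1.7321i]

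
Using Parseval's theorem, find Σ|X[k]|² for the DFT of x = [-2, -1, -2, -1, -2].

Parseval: Σ|x[n]|² = (1/N)Σ|X[k]|², so Σ|X[k]|² = N·Σ|x[n]|² = 5·14.0000

Σ|X[k]|² = N·Σ|x[n]|² = 5·14.0000 = 70.0000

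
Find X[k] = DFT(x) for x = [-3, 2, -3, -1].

X[k] = Σ(n=0 to 3) x[n] · ω_4^(nk)
where ω_4 = e^(-2πi/4)

Computing each X[k]:
X[0] = -5
X[1] = -3i
X[2] = -7
X[3] = 3i

X = [-5, -3i, -7, 3i]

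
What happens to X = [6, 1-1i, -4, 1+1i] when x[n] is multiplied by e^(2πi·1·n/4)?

Modulation property: DFT(ω_4^(-1n)·x[n]) = X[(k-1) mod 4], so circularly shift X by 1 positions.

X[k-1] = [1+1i, 6, 1-1i, -4]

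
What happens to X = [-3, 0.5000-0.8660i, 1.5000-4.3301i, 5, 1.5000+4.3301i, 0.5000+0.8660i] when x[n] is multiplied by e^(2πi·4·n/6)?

Modulation property: DFT(ω_6^(-4n)·x[n]) = X[(k-4) mod 6], so circularly shift X by 4 positions.

X[k-4] = [1.5000-4.3301i, 5, 1.5000+4.3301i, 0.5000+0.8660i, -3, 0.5000-0.8660i]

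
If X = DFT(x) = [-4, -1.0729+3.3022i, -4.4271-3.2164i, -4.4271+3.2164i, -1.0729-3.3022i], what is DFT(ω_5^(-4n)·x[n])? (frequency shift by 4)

Modulation property: DFT(ω_5^(-4n)·x[n]) = X[(k-4) mod 5], so circularly shift X by 4 positions.

X[k-4] = [-1.0729+3.3022i, -4.4271-3.2164i, -4.4271+3.2164i, -1.0729-3.3022i, -4]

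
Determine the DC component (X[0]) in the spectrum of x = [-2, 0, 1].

X[0] = Σ(n=0 to 2) x[n] · ω_3^0 = Σ x[n]
= (-2) + (0) + (1)

X[0] = -1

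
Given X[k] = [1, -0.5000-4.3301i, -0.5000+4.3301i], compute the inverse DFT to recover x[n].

x[n] = (1/3) Σ(k=0 to 2) X[k] · e^(2πikn/3)

Computing each x[n]:
x[0] = 0
x[1] = 3
x[2] = -2

x = [0, 3, -2]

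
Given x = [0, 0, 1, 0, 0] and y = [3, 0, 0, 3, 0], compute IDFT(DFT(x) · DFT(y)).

(x ⊛ y)[n] = Σ(m=0 to 4) x[m] · y[(n-m) mod 5]

Computing each output sample:
(x ⊛ y)[0] = 3
(x ⊛ y)[1] = 0
(x ⊛ y)[2] = 3
(x ⊛ y)[3] = 0
(x ⊛ y)[4] = 0

x ⊛ y = [3, 0, 3, 0, 0]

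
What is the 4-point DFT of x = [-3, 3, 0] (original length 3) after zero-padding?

Original 3-point DFT: [0, -4.5000-2.5981i, -4.5000+2.5981i]
Zero-padded 4-point DFT provides frequency interpolation.

DFT_4([x, 0, ...]) = [0, -3-3i, -6, -3+3i]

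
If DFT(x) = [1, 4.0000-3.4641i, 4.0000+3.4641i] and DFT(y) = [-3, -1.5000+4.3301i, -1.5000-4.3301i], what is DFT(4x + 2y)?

By linearity: DFT(4x + 2y) = 4·DFT(x) + 2·DFT(y)
= 4·[1, 4.0000-3.4641i, 4.0000+3.4641i] + 2·[-3, -1.5000+4.3301i, -1.5000-4.3301i]

Computing element-wise:
Z[0] = 4·(1) + 2·(-3) = -2
Z[1] = 4·(4.0000-3.4641i) + 2·(-1.5000+4.3301i) = 13.0000-5.1962i
Z[2] = 4·(4.0000+3.4641i) + 2·(-1.5000-4.3301i) = 13.0000+5.1962i

DFT(4x + 2y) = 4·X + 2·Y = [-2, 13.0000-5.1962i, 13.0000+5.1962i]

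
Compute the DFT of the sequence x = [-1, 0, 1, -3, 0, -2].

X[k] = Σ(n=0 to 5) x[n] · ω_6^(nk)
where ω_6 = e^(-2πi/6)

Computing each X[k]:
X[0] = -5
X[1] = 0.5000-2.5981i
X[2] = -3.5000-0.8660i
X[3] = 5
X[4] = -3.5000+0.8660i
X[5] = 0.5000+2.5981i

X = [-5, 0.5000-2.5981i, -3.5000-0.8660i, 5, -3.5000+0.8660i, 0.5000+2.5981i]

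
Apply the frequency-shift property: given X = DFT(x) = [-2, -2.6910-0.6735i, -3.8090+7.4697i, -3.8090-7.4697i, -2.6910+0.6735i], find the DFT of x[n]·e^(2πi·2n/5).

Modulation property: DFT(ω_5^(-2n)·x[n]) = X[(k-2) mod 5], so circularly shift X by 2 positions.

X[k-2] = [-3.8090-7.4697i, -2.6910+0.6735i, -2, -2.6910-0.6735i, -3.8090+7.4697i]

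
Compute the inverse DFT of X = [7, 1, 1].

x[n] = (1/3) Σ(k=0 to 2) X[k] · e^(2πikn/3)

Computing each x[n]:
x[0] = 3
x[1] = 2
x[2] = 2

x = [3, 2, 2]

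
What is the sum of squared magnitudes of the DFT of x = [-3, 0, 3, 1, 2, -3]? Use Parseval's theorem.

Parseval: Σ|x[n]|² = (1/N)Σ|X[k]|², so Σ|X[k]|² = N·Σ|x[n]|² = 6·32.0000

Σ|X[k]|² = N·Σ|x[n]|² = 6·32.0000 = 192.0000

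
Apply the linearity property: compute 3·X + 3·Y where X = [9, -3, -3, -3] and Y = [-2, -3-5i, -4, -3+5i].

By linearity: DFT(3x + 3y) = 3·DFT(x) + 3·DFT(y)
= 3·[9, -3, -3, -3] + 3·[-2, -3-5i, -4, -3+5i]

Computing element-wise:
Z[0] = 3·(9) + 3·(-2) = 21
Z[1] = 3·(-3) + 3·(-3-5i) = -18-15i
Z[2] = 3·(-3) + 3·(-4) = -21
Z[3] = 3·(-3) + 3·(-3+5i) = -18+15i

DFT(3x + 3y) = 3·X + 3·Y = [21, -18-15i, -21, -18+15i]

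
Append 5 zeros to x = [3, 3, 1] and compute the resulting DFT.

Original 3-point DFT: [7, 1.0000-1.7321i, 1.0000+1.7321i]
Zero-padded 8-point DFT provides frequency interpolation.

DFT_8([x, 0, ...]) = [7, 5.1213-3.1213i, 2-3i, 0.8787-1.1213i, 1, 0.8787+1.1213i, 2+3i, 5.1213+3.1213i]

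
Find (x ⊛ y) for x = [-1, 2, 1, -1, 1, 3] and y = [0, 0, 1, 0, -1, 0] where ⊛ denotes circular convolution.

(x ⊛ y)[n] = Σ(m=0 to 5) x[m] · y[(n-m) mod 6]

Computing each output sample:
(x ⊛ y)[0] = 0
(x ⊛ y)[1] = 4
(x ⊛ y)[2] = -2
(x ⊛ y)[3] = -1
(x ⊛ y)[4] = 2
(x ⊛ y)[5] = -3

x ⊛ y = [0, 4, -2, -1, 2, -3]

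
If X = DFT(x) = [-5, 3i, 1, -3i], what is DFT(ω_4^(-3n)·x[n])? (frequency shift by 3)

Modulation property: DFT(ω_4^(-3n)·x[n]) = X[(k-3) mod 4], so circularly shift X by 3 positions.

X[k-3] = [3i, 1, -3i, -5]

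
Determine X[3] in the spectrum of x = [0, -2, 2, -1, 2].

X[3] = Σ(n=0 to 4) x[n] · ω_5^(3n) where ω_5 = e^(-2πi/5)
= (0)·ω_5^0 + (-2)·ω_5^3 + (2)·ω_5^6 + (-1)·ω_5^9 + (2)·ω_5^12

X[3] = 0.3090-5.2043i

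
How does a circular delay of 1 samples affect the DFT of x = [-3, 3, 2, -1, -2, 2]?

Time shift by 1: X_shifted[k] = ω_6^(1k) · X[k]
Shifted x = [2, -3, 3, 2, -1, -2]

DFT(x[n-1]) = [1, -3.5000-2.5981i, 5.5000+4.3301i, 7, 5.5000-4.3301i, -3.5000+2.5981i]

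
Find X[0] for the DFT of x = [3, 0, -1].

X[0] = Σ(n=0 to 2) x[n] · ω_3^0 = Σ x[n]
= (3) + (0) + (-1)

X[0] = 2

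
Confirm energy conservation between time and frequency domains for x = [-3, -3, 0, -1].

Time domain:
Σ|x[n]|² = |-3|² + |-3|² + |0|² + |-1|² = 19.0000

Frequency domain:
(1/4)Σ|X[k]|² = (1/4)(|-7|² + |-3+2i|² + |1|² + |-3-2i|²) = (1/4)·76.0000 = 19.0000

Both sides agree, confirming Parseval's theorem.

Σ|x[n]|² = (1/N)Σ|X[k]|² = 19.0000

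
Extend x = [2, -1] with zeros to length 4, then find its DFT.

Original 2-point DFT: [1, 3]
Zero-padded 4-point DFT provides frequency interpolation.

DFT_4([x, 0, ...]) = [1, 2+1i, 3, 2-1i]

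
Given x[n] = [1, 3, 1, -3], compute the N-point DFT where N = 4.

X[k] = Σ(n=0 to 3) x[n] · ω_4^(nk)
where ω_4 = e^(-2πi/4)

Computing each X[k]:
X[0] = 2
X[1] = -6i
X[2] = 2
X[3] = 6i

X = [2, -6i, 2, 6i]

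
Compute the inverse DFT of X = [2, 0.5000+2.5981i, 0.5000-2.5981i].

x[n] = (1/3) Σ(k=0 to 2) X[k] · e^(2πikn/3)

Computing each x[n]:
x[0] = 1
x[1] = -1
x[2] = 2

x = [1, -1, 2]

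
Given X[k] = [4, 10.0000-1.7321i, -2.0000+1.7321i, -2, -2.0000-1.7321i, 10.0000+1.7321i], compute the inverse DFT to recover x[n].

x[n] = (1/6) Σ(k=0 to 5) X[k] · e^(2πikn/6)

Computing each x[n]:
x[0] = 3
x[1] = 3
x[2] = 0
x[3] = -3
x[4] = -2
x[5] = 3

x = [3, 3, 0, -3, -2, 3]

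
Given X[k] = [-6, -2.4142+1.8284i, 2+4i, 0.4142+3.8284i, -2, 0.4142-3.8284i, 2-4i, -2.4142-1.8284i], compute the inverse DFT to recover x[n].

x[n] = (1/8) Σ(k=0 to 7) X[k] · e^(2πikn/8)

Computing each x[n]:
x[0] = -1
x[1] = -3
x[2] = -1
x[3] = 0
x[4] = 0
x[5] = 0
x[6] = -2
x[7] = 1

x = [-1, -3, -1, 0, 0, 0, -2, 1]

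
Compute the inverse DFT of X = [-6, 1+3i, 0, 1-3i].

x[n] = (1/4) Σ(k=0 to 3) X[k] · e^(2πikn/4)

Computing each x[n]:
x[0] = -1
x[1] = -3
x[2] = -2
x[3] = 0

x = [-1, -3, -2, 0]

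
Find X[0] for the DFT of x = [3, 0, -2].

X[0] = Σ(n=0 to 2) x[n] · ω_3^0 = Σ x[n]
= (3) + (0) + (-2)

X[0] = 1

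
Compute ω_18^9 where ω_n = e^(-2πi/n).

ω_18^9 = e^(-2πi·9/18)
= cos(-2π·9/18) + i·sin(-2π·9/18)
= cos(-18π/18) + i·sin(-18π/18)

ω_18^9 = cos(-18π/18) + i·sin(-18π/18) = -1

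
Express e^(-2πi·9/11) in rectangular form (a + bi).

ω_11^9 = e^(-2πi·9/11)
= cos(-2π·9/11) + i·sin(-2π·9/11)
= cos(-18π/11) + i·sin(-18π/11)

ω_11^9 = cos(-18π/11) + i·sin(-18π/11) = 0.4154+0.9096i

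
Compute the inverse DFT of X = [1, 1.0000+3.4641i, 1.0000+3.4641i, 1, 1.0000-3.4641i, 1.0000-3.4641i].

x[n] = (1/6) Σ(k=0 to 5) X[k] · e^(2πikn/6)

Computing each x[n]:
x[0] = 1
x[1] = -2
x[2] = 0
x[3] = 0
x[4] = 0
x[5] = 2

x = [1, -2, 0, 0, 0, 2]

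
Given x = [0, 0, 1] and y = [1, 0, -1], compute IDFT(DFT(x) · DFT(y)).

(x ⊛ y)[n] = Σ(m=0 to 2) x[m] · y[(n-m) mod 3]

Computing each output sample:
(x ⊛ y)[0] = 0
(x ⊛ y)[1] = -1
(x ⊛ y)[2] = 1

x ⊛ y = [0, -1, 1]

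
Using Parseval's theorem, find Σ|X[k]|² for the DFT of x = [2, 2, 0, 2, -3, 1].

Parseval: Σ|x[n]|² = (1/N)Σ|X[k]|², so Σ|X[k]|² = N·Σ|x[n]|² = 6·22.0000

Σ|X[k]|² = N·Σ|x[n]|² = 6·22.0000 = 132.0000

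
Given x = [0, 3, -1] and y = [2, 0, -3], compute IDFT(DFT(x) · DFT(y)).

(x ⊛ y)[n] = Σ(m=0 to 2) x[m] · y[(n-m) mod 3]

Computing each output sample:
(x ⊛ y)[0] = -9
(x ⊛ y)[1] = 9
(x ⊛ y)[2] = -2

x ⊛ y = [-9, 9, -2]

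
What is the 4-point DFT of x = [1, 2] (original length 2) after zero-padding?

Original 2-point DFT: [3, -1]
Zero-padded 4-point DFT provides frequency interpolation.

DFT_4([x, 0, ...]) = [3, 1-2i, -1, 1+2i]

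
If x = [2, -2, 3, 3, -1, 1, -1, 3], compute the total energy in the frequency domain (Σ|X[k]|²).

Parseval: Σ|x[n]|² = (1/N)Σ|X[k]|², so Σ|X[k]|² = N·Σ|x[n]|² = 8·38.0000

Σ|X[k]|² = N·Σ|x[n]|² = 8·38.0000 = 304.0000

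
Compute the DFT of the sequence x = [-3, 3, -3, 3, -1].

X[k] = Σ(n=0 to 4) x[n] · ω_5^(nk)
where ω_5 = e^(-2πi/5)

Computing each X[k]:
X[0] = -1
X[1] = -2.3820-0.2775i
X[2] = -4.6180-8.0575i
X[3] = -4.6180+8.0575i
X[4] = -2.3820+0.2775i

X = [-1, -2.3820-0.2775i, -4.6180-8.0575i, -4.6180+8.0575i, -2.3820+0.2775i]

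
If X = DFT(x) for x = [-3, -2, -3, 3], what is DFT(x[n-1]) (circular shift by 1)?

Time shift by 1: X_shifted[k] = ω_4^(1k) · X[k]
Shifted x = [3, -3, -2, -3]

DFT(x[n-1]) = [-5, 5, 7, 5]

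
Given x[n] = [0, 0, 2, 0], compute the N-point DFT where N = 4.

X[k] = Σ(n=0 to 3) x[n] · ω_4^(nk)
where ω_4 = e^(-2πi/4)

Computing each X[k]:
X[0] = 2
X[1] = -2
X[2] = 2
X[3] = -2

X = [2, -2, 2, -2]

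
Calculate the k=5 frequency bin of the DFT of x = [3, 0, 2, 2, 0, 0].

X[5] = Σ(n=0 to 5) x[n] · ω_6^(5n) where ω_6 = e^(-2πi/6)
= (3)·ω_6^0 + (0)·ω_6^5 + (2)·ω_6^10 + (2)·ω_6^15 + (0)·ω_6^20 + (0)·ω_6^25

X[5] = 1.7321i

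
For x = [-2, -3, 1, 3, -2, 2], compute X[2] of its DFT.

X[2] = Σ(n=0 to 5) x[n] · ω_6^(2n) where ω_6 = e^(-2πi/6)
= (-2)·ω_6^0 + (-3)·ω_6^2 + (1)·ω_6^4 + (3)·ω_6^6 + (-2)·ω_6^8 + (2)·ω_6^10

X[2] = 2.0000+6.9282i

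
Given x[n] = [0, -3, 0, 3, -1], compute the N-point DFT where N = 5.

X[k] = Σ(n=0 to 4) x[n] · ω_5^(nk)
where ω_5 = e^(-2πi/5)

Computing each X[k]:
X[0] = -1
X[1] = -3.6631+3.6655i
X[2] = 4.1631-1.6776i
X[3] = 4.1631+1.6776i
X[4] = -3.6631-3.6655i

X = [-1, -3.6631+3.6655i, 4.1631-1.6776i, 4.1631+1.6776i, -3.6631-3.6655i]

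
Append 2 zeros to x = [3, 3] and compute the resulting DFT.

Original 2-point DFT: [6, 0]
Zero-padded 4-point DFT provides frequency interpolation.

DFT_4([x, 0, ...]) = [6, 3-3i, 0, 3+3i]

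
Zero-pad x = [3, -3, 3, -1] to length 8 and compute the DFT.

Original 4-point DFT: [2, 2i, 10, -2i]
Zero-padded 8-point DFT provides frequency interpolation.

DFT_8([x, 0, ...]) = [2, 1.5858-0.1716i, 2i, 4.4142+5.8284i, 10, 4.4142-5.8284i, -2i, 1.5858+0.1716i]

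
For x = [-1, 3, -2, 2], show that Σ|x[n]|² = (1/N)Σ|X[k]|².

Time domain:
Σ|x[n]|² = |-1|² + |3|² + |-2|² + |2|² = 18.0000

Frequency domain:
(1/4)Σ|X[k]|² = (1/4)(|2|² + |1-1i|² + |-8|² + |1+1i|²) = (1/4)·72.0000 = 18.0000

Both sides agree, confirming Parseval's theorem.

Σ|x[n]|² = (1/N)Σ|X[k]|² = 18.0000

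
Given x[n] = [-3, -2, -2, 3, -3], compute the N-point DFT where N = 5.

X[k] = Σ(n=0 to 4) x[n] · ω_5^(nk)
where ω_5 = e^(-2πi/5)

Computing each X[k]:
X[0] = -7
X[1] = -5.3541+1.9879i
X[2] = 1.3541-5.3431i
X[3] = 1.3541+5.3431i
X[4] = -5.3541-1.9879i

X = [-7, -5.3541+1.9879i, 1.3541-5.3431i, 1.3541+5.3431i, -5.3541-1.9879i]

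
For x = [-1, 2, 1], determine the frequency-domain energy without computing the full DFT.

Parseval: Σ|x[n]|² = (1/N)Σ|X[k]|², so Σ|X[k]|² = N·Σ|x[n]|² = 3·6.0000

Σ|X[k]|² = N·Σ|x[n]|² = 3·6.0000 = 18.0000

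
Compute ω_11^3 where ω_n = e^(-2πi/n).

ω_11^3 = e^(-2πi·3/11)
= cos(-2π·3/11) + i·sin(-2π·3/11)
= cos(-6π/11) + i·sin(-6π/11)

ω_11^3 = cos(-6π/11) + i·sin(-6π/11) = -0.1423-0.9898i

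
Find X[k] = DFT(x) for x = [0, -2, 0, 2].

X[k] = Σ(n=0 to 3) x[n] · ω_4^(nk)
where ω_4 = e^(-2πi/4)

Computing each X[k]:
X[0] = 0
X[1] = 4i
X[2] = 0
X[3] = -4i

X = [0, 4i, 0, -4i]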